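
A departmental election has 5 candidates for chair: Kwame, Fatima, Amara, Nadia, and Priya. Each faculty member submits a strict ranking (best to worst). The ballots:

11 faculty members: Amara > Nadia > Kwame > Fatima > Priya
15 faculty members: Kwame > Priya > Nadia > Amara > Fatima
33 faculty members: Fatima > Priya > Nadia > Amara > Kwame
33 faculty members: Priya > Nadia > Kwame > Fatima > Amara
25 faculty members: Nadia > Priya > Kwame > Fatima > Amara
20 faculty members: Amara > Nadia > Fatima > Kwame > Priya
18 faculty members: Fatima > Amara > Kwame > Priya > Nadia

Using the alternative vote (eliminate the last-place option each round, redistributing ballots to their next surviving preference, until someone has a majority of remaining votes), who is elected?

Fatima

Round 1: Kwame 15, Fatima 51, Amara 31, Nadia 25, Priya 33. Eliminate Kwame.
Round 2: Fatima 51, Amara 31, Nadia 25, Priya 48. Eliminate Nadia.
Round 3: Fatima 51, Amara 31, Priya 73. Eliminate Amara.
Round 4: Fatima 82, Priya 73. Fatima has a majority.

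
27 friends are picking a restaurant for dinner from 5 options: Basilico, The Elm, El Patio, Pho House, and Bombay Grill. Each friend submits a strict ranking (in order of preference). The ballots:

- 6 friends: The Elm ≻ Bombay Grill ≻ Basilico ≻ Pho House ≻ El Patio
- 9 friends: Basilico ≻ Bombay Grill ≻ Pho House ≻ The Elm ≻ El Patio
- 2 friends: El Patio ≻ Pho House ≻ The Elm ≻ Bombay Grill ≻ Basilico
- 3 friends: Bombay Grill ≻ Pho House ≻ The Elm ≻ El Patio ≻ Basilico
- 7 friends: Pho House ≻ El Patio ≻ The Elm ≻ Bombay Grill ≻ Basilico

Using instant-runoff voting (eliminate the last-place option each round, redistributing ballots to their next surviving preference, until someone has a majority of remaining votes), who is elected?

Basilico

Round 1: Basilico 9, The Elm 6, El Patio 2, Pho House 7, Bombay Grill 3. Eliminate El Patio.
Round 2: Basilico 9, The Elm 6, Pho House 9, Bombay Grill 3. Eliminate Bombay Grill.
Round 3: Basilico 9, The Elm 6, Pho House 12. Eliminate The Elm.
Round 4: Basilico 15, Pho House 12. Basilico has a majority.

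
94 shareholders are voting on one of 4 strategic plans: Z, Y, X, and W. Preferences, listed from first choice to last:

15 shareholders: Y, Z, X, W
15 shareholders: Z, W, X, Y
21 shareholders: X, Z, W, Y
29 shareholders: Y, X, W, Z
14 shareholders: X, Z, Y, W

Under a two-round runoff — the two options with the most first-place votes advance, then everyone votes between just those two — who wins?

Round 1 first-place votes: Z 15, Y 44, X 35, W 0.
Y and X advance.
Runoff: Y is preferred to X by 44 voters; X by 50.
X wins the runoff.

X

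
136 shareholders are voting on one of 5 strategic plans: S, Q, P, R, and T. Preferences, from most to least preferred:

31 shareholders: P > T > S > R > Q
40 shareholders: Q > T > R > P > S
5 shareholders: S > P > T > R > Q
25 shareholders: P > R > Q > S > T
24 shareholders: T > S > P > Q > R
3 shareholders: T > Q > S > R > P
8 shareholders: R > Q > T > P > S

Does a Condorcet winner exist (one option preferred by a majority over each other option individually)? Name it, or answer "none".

Checking pairwise contests:
Q beats S 76–60.
P beats Q 85–51.
T beats P 75–61.
P beats R 85–51.
Q beats T 73–63.
Every option loses at least one head-to-head, so there is no Condorcet winner.

none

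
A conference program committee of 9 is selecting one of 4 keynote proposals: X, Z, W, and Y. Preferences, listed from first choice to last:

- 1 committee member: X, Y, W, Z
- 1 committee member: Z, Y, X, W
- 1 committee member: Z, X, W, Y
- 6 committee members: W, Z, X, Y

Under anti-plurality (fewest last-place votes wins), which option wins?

Last-place votes: X 0, Z 1, W 1, Y 7.
X is ranked last by the fewest voters, so X wins.

X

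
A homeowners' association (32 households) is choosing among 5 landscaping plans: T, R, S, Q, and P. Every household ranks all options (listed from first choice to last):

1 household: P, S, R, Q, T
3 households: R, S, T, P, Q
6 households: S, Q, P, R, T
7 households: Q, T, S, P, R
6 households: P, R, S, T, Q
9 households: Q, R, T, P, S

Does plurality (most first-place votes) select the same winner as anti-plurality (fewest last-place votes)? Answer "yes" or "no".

no

Plurality — first-place votes: T 0, R 3, S 6, Q 16, P 7. Winner: Q.
Anti-plurality — last-place votes: T 7, R 7, S 9, Q 9, P 0. Winner: P.
The two methods disagree.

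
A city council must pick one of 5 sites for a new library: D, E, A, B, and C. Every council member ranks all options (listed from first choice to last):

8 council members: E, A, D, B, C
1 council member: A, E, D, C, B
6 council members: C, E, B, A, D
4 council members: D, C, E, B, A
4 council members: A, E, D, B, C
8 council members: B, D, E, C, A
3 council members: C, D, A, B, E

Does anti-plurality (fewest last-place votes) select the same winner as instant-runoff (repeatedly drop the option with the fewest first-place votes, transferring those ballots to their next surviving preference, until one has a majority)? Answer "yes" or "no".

no

Anti-plurality — last-place votes: D 6, E 3, A 12, B 1, C 12. Winner: B.
Instant-runoff — R1 D 4, E 8, A 5, B 8, C 9 (D out); R2 E 8, A 5, B 8, C 13 (A out); R3 E 13, B 8, C 13 (B out); R4 E 21, C 13 (E winner). Winner: E.
The two methods disagree.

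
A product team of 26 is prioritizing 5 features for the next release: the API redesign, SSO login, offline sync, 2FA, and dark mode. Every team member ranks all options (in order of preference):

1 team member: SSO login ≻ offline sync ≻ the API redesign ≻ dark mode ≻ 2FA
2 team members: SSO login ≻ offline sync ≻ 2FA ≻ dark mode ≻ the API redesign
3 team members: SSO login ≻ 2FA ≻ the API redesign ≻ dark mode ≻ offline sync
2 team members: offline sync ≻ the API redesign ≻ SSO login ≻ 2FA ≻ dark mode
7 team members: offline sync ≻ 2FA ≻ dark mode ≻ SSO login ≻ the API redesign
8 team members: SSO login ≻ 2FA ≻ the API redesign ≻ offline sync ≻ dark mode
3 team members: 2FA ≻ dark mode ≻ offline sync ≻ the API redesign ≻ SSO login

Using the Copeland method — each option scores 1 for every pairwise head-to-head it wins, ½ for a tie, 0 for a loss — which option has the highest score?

the API redesign: beats dark mode; loses to SSO login, offline sync, and 2FA → score 1.
SSO login: beats the API redesign, offline sync, 2FA, and dark mode → score 4.
offline sync: beats the API redesign and dark mode; loses to SSO login and 2FA → score 2.
2FA: beats the API redesign, offline sync, and dark mode; loses to SSO login → score 3.
dark mode: loses to the API redesign, SSO login, offline sync, and 2FA → score 0.
SSO login has the best pairwise record.

SSO login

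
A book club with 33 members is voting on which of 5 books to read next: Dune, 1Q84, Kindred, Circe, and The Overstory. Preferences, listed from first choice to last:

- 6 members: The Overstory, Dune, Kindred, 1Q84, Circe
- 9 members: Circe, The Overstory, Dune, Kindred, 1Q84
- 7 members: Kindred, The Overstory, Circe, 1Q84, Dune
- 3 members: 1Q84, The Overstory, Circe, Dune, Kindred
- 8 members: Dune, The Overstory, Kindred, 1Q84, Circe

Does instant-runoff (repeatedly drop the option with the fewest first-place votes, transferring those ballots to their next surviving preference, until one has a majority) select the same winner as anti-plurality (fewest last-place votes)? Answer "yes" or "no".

Instant-runoff — R1 Dune 8, 1Q84 3, Kindred 7, Circe 9, The Overstory 6 (1Q84 out); R2 Dune 8, Kindred 7, Circe 9, The Overstory 9 (Kindred out); R3 Dune 8, Circe 9, The Overstory 16 (Dune out); R4 Circe 9, The Overstory 24 (The Overstory winner). Winner: The Overstory.
Anti-plurality — last-place votes: Dune 7, 1Q84 9, Kindred 3, Circe 14, The Overstory 0. Winner: The Overstory.
The two methods agree.

yes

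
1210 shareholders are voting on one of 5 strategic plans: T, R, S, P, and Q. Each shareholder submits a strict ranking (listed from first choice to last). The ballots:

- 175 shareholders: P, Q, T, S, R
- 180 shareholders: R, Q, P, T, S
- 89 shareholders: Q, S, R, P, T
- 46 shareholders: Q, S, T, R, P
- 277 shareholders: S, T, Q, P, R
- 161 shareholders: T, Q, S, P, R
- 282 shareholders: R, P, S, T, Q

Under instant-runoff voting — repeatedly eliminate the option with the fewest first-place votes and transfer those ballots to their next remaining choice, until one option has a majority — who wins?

S

Round 1: T 161, R 462, S 277, P 175, Q 135. Eliminate Q.
Round 2: T 161, R 462, S 412, P 175. Eliminate T.
Round 3: R 462, S 573, P 175. Eliminate P.
Round 4: R 462, S 748. S has a majority.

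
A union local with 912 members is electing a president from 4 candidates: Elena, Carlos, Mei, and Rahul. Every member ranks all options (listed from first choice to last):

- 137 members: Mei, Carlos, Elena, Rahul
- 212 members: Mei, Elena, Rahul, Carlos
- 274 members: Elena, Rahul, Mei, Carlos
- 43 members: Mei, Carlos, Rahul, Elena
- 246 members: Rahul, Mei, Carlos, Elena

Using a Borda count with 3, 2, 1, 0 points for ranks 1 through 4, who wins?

Elena: 137·1 + 212·2 + 274·3 + 43·0 + 246·0 = 1383
Carlos: 137·2 + 212·0 + 274·0 + 43·2 + 246·1 = 606
Mei: 137·3 + 212·3 + 274·1 + 43·3 + 246·2 = 1942
Rahul: 137·0 + 212·1 + 274·2 + 43·1 + 246·3 = 1541
Mei has the highest Borda score (1942).

Mei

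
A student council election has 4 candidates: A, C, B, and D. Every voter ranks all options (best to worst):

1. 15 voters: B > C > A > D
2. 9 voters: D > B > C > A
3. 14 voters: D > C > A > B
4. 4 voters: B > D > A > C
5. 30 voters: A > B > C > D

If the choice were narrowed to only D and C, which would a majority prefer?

C

Voters preferring D to C: 27; preferring C to D: 45.
C wins the head-to-head.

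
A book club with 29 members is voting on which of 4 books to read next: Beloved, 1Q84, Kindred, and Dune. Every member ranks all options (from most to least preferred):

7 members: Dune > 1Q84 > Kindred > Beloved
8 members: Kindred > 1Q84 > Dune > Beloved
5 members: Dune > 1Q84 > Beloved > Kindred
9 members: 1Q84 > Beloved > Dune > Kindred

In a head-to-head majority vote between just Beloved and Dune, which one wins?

Dune

Voters preferring Beloved to Dune: 9; preferring Dune to Beloved: 20.
Dune wins the head-to-head.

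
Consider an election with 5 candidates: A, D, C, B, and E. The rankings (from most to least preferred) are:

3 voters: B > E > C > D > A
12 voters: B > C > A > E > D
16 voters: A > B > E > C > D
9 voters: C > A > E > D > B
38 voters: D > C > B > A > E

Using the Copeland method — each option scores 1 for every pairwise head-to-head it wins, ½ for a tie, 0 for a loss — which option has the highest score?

A: beats E; loses to D, C, and B → score 1.
D: beats A and B; loses to C and E → score 2.
C: beats A, D, B, and E → score 4.
B: beats A and E; loses to D and C → score 2.
E: beats D; loses to A, C, and B → score 1.
C has the best pairwise record.

C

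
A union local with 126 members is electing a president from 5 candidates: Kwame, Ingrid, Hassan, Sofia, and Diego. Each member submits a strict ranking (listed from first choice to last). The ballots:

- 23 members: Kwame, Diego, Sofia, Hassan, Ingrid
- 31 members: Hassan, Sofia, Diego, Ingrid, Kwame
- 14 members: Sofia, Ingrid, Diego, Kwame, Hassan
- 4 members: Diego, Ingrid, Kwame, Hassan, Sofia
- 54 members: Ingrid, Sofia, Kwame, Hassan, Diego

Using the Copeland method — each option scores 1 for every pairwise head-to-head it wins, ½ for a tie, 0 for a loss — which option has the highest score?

Kwame: beats Hassan and Diego; loses to Ingrid and Sofia → score 2.
Ingrid: beats Kwame, Hassan, and Diego; loses to Sofia → score 3.
Hassan: beats Diego; loses to Kwame, Ingrid, and Sofia → score 1.
Sofia: beats Kwame, Ingrid, Hassan, and Diego → score 4.
Diego: loses to Kwame, Ingrid, Hassan, and Sofia → score 0.
Sofia has the best pairwise record.

Sofia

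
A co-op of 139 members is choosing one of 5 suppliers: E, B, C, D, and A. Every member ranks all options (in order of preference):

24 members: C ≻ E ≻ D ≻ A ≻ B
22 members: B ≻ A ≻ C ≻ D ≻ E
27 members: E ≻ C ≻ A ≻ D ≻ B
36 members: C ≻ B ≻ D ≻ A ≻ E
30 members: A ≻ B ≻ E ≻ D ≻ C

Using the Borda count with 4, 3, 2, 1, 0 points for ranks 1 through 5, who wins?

E: 24·3 + 22·0 + 27·4 + 36·0 + 30·2 = 240
B: 24·0 + 22·4 + 27·0 + 36·3 + 30·3 = 286
C: 24·4 + 22·2 + 27·3 + 36·4 + 30·0 = 365
D: 24·2 + 22·1 + 27·1 + 36·2 + 30·1 = 199
A: 24·1 + 22·3 + 27·2 + 36·1 + 30·4 = 300
C has the highest Borda score (365).

C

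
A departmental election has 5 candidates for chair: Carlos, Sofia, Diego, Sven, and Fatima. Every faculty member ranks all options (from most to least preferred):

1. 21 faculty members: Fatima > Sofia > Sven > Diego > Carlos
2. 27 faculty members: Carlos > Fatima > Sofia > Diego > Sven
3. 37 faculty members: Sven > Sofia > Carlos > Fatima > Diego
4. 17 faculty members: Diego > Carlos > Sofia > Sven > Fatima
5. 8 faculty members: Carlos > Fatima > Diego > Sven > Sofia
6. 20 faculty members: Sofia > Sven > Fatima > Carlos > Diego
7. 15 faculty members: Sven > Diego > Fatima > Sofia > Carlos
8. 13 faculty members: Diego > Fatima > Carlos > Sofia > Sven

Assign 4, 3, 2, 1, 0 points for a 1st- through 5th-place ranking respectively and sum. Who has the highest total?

Sofia

Carlos: 21·0 + 27·4 + 37·2 + 17·3 + 8·4 + 20·1 + 15·0 + 13·2 = 311
Sofia: 21·3 + 27·2 + 37·3 + 17·2 + 8·0 + 20·4 + 15·1 + 13·1 = 370
Diego: 21·1 + 27·1 + 37·0 + 17·4 + 8·2 + 20·0 + 15·3 + 13·4 = 229
Sven: 21·2 + 27·0 + 37·4 + 17·1 + 8·1 + 20·3 + 15·4 + 13·0 = 335
Fatima: 21·4 + 27·3 + 37·1 + 17·0 + 8·3 + 20·2 + 15·2 + 13·3 = 335
Sofia has the highest Borda score (370).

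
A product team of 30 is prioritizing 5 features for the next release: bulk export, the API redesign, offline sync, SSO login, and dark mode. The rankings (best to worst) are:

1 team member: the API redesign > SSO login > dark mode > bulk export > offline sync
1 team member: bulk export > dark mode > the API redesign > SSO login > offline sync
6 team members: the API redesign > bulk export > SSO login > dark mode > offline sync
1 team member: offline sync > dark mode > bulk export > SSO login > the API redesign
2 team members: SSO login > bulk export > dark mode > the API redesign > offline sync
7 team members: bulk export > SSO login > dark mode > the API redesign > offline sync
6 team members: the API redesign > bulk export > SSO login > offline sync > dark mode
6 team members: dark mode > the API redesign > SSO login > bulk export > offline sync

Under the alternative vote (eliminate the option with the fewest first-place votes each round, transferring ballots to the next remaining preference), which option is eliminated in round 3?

dark mode

Round 1: bulk export 8, the API redesign 13, offline sync 1, SSO login 2, dark mode 6. Eliminate offline sync.
Round 2: bulk export 8, the API redesign 13, SSO login 2, dark mode 7. Eliminate SSO login.
Round 3: bulk export 10, the API redesign 13, dark mode 7. Eliminate dark mode.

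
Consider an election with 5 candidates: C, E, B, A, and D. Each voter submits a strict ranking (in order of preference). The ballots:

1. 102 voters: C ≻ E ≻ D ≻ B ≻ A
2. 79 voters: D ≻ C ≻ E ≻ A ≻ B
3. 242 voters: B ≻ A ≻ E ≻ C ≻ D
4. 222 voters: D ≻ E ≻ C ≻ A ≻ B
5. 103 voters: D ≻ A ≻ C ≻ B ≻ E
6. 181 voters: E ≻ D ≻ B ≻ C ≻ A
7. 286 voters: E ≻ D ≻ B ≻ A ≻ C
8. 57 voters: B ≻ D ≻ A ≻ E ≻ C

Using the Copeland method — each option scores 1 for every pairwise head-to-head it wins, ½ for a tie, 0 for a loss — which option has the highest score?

C: loses to E, B, A, and D → score 0.
E: beats C, B, A, and D → score 4.
B: beats C and A; loses to E and D → score 2.
A: beats C; loses to E, B, and D → score 1.
D: beats C, B, and A; loses to E → score 3.
E has the best pairwise record.

E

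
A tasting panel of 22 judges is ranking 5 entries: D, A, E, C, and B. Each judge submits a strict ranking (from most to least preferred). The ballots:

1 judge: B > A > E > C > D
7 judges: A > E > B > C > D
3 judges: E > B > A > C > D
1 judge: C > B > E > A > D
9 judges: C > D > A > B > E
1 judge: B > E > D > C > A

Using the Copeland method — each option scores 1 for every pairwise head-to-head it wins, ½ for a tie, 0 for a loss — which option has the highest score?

D: loses to A, E, C, and B → score 0.
A: beats D, E, and B; ties C → score 3.5.
E: beats D and C; loses to A and B → score 2.
C: beats D; ties A; loses to E and B → score 1.5.
B: beats D, E, and C; loses to A → score 3.
A has the best pairwise record.

A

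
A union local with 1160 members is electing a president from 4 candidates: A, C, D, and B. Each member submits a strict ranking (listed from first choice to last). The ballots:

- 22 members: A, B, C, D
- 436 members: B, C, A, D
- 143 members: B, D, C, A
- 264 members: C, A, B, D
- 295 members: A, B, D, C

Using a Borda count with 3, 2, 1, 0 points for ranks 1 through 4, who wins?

B

A: 22·3 + 436·1 + 143·0 + 264·2 + 295·3 = 1915
C: 22·1 + 436·2 + 143·1 + 264·3 + 295·0 = 1829
D: 22·0 + 436·0 + 143·2 + 264·0 + 295·1 = 581
B: 22·2 + 436·3 + 143·3 + 264·1 + 295·2 = 2635
B has the highest Borda score (2635).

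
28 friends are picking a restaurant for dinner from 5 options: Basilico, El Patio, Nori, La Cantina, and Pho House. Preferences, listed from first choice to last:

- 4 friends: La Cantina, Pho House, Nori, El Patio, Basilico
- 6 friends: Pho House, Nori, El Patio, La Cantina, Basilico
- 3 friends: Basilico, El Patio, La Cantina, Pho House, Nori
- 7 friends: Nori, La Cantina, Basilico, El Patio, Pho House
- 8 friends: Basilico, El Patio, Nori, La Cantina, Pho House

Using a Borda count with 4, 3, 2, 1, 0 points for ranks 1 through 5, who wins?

Basilico: 4·0 + 6·0 + 3·4 + 7·2 + 8·4 = 58
El Patio: 4·1 + 6·2 + 3·3 + 7·1 + 8·3 = 56
Nori: 4·2 + 6·3 + 3·0 + 7·4 + 8·2 = 70
La Cantina: 4·4 + 6·1 + 3·2 + 7·3 + 8·1 = 57
Pho House: 4·3 + 6·4 + 3·1 + 7·0 + 8·0 = 39
Nori has the highest Borda score (70).

Nori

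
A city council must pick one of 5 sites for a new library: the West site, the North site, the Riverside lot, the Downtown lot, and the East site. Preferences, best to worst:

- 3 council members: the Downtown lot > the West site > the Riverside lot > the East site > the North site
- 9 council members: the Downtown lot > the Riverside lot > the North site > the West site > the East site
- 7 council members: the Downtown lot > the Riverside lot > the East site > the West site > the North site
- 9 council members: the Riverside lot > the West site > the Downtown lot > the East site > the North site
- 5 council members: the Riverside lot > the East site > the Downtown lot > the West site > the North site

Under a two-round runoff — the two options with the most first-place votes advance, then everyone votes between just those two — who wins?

Round 1 first-place votes: the West site 0, the North site 0, the Riverside lot 14, the Downtown lot 19, the East site 0.
the Downtown lot and the Riverside lot advance.
Runoff: the Downtown lot is preferred to the Riverside lot by 19 voters; the Riverside lot by 14.
the Downtown lot wins the runoff.

the Downtown lot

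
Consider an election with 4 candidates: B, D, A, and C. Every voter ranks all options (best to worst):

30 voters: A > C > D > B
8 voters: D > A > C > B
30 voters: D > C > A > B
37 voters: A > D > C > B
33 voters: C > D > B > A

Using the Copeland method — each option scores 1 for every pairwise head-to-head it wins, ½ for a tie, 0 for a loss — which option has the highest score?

B: loses to D, A, and C → score 0.
D: beats B, A, and C → score 3.
A: beats B and C; loses to D → score 2.
C: beats B; loses to D and A → score 1.
D has the best pairwise record.

D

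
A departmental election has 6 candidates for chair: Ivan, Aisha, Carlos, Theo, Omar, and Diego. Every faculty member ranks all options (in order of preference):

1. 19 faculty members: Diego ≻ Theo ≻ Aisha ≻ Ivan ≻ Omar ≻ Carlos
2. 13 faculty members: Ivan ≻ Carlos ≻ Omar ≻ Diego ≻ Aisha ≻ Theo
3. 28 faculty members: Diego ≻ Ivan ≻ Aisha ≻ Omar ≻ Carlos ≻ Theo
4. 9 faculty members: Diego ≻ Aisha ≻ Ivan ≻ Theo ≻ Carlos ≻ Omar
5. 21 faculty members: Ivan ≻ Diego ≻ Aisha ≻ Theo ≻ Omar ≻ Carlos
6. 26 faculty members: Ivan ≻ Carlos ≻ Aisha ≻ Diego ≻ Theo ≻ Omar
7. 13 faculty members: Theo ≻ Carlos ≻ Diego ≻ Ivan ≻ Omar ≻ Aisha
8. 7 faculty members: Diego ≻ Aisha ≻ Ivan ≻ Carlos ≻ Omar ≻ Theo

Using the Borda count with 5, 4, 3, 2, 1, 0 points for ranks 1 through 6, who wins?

Ivan

Ivan: 19·2 + 13·5 + 28·4 + 9·3 + 21·5 + 26·5 + 13·2 + 7·3 = 524
Aisha: 19·3 + 13·1 + 28·3 + 9·4 + 21·3 + 26·3 + 13·0 + 7·4 = 359
Carlos: 19·0 + 13·4 + 28·1 + 9·1 + 21·0 + 26·4 + 13·4 + 7·2 = 259
Theo: 19·4 + 13·0 + 28·0 + 9·2 + 21·2 + 26·1 + 13·5 + 7·0 = 227
Omar: 19·1 + 13·3 + 28·2 + 9·0 + 21·1 + 26·0 + 13·1 + 7·1 = 155
Diego: 19·5 + 13·2 + 28·5 + 9·5 + 21·4 + 26·2 + 13·3 + 7·5 = 516
Ivan has the highest Borda score (524).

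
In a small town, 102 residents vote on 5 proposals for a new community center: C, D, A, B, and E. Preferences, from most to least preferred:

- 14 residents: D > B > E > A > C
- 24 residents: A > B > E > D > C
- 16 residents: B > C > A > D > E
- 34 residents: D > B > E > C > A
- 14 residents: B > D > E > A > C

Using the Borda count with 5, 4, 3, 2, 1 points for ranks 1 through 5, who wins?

C: 14·1 + 24·1 + 16·4 + 34·2 + 14·1 = 184
D: 14·5 + 24·2 + 16·2 + 34·5 + 14·4 = 376
A: 14·2 + 24·5 + 16·3 + 34·1 + 14·2 = 258
B: 14·4 + 24·4 + 16·5 + 34·4 + 14·5 = 438
E: 14·3 + 24·3 + 16·1 + 34·3 + 14·3 = 274
B has the highest Borda score (438).

B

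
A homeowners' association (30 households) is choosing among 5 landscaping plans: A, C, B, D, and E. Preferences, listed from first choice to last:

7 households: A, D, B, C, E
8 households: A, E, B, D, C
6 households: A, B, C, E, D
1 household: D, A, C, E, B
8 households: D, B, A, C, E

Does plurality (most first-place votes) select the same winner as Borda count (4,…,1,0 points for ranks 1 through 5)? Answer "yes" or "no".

Plurality — first-place votes: A 21, C 0, B 0, D 9, E 0. Winner: A.
Borda — scores: A 103, C 29, B 72, D 65, E 31. Winner: A.
The two methods agree.

yes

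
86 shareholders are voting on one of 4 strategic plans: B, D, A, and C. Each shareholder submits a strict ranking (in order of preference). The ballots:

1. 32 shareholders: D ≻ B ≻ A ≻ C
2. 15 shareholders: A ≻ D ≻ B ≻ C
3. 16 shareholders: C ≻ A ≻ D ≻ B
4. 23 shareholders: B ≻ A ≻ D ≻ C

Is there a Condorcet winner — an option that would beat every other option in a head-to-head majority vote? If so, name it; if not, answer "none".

Checking pairwise contests:
D beats B 63–23.
A beats D 54–32.
B beats A 55–31.
B beats C 70–16.
Every option loses at least one head-to-head, so there is no Condorcet winner.

none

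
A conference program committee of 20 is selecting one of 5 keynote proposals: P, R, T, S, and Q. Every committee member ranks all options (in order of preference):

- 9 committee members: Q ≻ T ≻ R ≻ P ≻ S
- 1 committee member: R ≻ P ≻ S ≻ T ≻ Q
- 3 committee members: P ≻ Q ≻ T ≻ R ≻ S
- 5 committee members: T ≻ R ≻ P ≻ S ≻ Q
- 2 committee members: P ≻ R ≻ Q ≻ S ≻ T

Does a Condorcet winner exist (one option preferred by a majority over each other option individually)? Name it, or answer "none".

Checking pairwise contests:
R beats P 15–5.
T beats R 17–3.
Q beats T 14–6.
P beats S 20–0.
P beats Q 11–9.
Every option loses at least one head-to-head, so there is no Condorcet winner.

none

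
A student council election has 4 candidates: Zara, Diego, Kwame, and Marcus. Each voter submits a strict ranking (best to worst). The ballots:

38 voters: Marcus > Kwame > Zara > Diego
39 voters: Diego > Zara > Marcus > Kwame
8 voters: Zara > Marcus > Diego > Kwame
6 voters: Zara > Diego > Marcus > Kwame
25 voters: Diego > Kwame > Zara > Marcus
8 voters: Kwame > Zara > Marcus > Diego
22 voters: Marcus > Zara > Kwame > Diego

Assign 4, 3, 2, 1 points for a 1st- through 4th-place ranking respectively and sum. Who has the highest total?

Zara: 38·2 + 39·3 + 8·4 + 6·4 + 25·2 + 8·3 + 22·3 = 389
Diego: 38·1 + 39·4 + 8·2 + 6·3 + 25·4 + 8·1 + 22·1 = 358
Kwame: 38·3 + 39·1 + 8·1 + 6·1 + 25·3 + 8·4 + 22·2 = 318
Marcus: 38·4 + 39·2 + 8·3 + 6·2 + 25·1 + 8·2 + 22·4 = 395
Marcus has the highest Borda score (395).

Marcus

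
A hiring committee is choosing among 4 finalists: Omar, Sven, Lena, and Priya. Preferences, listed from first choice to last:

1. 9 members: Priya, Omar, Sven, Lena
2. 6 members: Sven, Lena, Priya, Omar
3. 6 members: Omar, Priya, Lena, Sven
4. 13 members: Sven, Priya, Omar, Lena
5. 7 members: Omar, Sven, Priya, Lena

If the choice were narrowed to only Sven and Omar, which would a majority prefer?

Voters preferring Sven to Omar: 19; preferring Omar to Sven: 22.
Omar wins the head-to-head.

Omar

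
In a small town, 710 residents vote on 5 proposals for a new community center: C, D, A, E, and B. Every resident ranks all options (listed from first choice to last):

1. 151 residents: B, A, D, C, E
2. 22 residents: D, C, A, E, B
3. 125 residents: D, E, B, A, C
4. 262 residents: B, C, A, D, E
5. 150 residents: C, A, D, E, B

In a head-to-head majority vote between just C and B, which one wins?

Voters preferring C to B: 172; preferring B to C: 538.
B wins the head-to-head.

B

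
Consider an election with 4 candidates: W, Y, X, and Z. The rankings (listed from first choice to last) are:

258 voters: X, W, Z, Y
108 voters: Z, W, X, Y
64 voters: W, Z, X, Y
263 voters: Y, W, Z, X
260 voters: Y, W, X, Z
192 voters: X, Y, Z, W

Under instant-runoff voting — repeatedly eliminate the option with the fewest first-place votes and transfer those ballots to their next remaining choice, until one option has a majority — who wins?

X

Round 1: W 64, Y 523, X 450, Z 108. Eliminate W.
Round 2: Y 523, X 450, Z 172. Eliminate Z.
Round 3: Y 523, X 622. X has a majority.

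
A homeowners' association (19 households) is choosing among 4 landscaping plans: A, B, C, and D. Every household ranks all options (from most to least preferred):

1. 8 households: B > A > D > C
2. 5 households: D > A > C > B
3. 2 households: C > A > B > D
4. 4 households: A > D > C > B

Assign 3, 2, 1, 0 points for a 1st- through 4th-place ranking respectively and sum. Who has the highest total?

A

A: 8·2 + 5·2 + 2·2 + 4·3 = 42
B: 8·3 + 5·0 + 2·1 + 4·0 = 26
C: 8·0 + 5·1 + 2·3 + 4·1 = 15
D: 8·1 + 5·3 + 2·0 + 4·2 = 31
A has the highest Borda score (42).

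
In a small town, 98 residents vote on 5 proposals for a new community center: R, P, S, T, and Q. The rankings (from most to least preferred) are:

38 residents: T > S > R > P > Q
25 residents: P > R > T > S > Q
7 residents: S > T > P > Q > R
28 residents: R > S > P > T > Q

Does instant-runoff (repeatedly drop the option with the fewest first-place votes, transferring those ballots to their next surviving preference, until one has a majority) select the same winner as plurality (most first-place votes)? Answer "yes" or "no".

no

Instant-runoff — R1 R 28, P 25, S 7, T 38, Q 0 (Q out); R2 R 28, P 25, S 7, T 38 (S out); R3 R 28, P 25, T 45 (P out); R4 R 53, T 45 (R winner). Winner: R.
Plurality — first-place votes: R 28, P 25, S 7, T 38, Q 0. Winner: T.
The two methods disagree.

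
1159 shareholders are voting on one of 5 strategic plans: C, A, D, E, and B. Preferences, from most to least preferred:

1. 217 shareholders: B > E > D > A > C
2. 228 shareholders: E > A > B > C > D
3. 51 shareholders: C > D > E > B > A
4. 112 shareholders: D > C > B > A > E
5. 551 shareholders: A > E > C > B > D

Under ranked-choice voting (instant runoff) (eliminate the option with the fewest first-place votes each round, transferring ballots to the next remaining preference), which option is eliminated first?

Round 1: C 51, A 551, D 112, E 228, B 217. Eliminate C.

C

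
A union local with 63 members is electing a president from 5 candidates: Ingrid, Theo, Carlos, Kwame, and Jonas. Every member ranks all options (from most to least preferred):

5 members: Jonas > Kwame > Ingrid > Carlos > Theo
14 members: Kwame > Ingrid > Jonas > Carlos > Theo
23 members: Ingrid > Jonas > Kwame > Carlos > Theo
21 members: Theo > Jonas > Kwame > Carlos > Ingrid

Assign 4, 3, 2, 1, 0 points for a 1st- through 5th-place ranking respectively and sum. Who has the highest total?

Jonas

Ingrid: 5·2 + 14·3 + 23·4 + 21·0 = 144
Theo: 5·0 + 14·0 + 23·0 + 21·4 = 84
Carlos: 5·1 + 14·1 + 23·1 + 21·1 = 63
Kwame: 5·3 + 14·4 + 23·2 + 21·2 = 159
Jonas: 5·4 + 14·2 + 23·3 + 21·3 = 180
Jonas has the highest Borda score (180).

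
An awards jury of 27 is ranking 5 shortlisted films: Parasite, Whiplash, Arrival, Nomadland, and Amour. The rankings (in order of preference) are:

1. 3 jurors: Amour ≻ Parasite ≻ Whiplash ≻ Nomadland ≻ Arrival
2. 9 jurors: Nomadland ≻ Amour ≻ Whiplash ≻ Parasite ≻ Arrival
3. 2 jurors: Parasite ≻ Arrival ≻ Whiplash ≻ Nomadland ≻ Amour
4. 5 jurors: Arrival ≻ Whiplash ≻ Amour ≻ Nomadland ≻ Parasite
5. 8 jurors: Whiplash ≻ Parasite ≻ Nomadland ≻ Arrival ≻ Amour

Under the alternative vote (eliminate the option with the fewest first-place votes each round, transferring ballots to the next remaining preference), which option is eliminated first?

Parasite

Round 1: Parasite 2, Whiplash 8, Arrival 5, Nomadland 9, Amour 3. Eliminate Parasite.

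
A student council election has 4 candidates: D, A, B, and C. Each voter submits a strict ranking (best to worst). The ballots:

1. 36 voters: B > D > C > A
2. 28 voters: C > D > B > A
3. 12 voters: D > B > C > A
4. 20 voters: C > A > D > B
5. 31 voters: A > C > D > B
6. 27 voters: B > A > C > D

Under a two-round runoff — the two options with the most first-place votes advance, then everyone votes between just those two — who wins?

Round 1 first-place votes: D 12, A 31, B 63, C 48.
B and C advance.
Runoff: B is preferred to C by 75 voters; C by 79.
C wins the runoff.

C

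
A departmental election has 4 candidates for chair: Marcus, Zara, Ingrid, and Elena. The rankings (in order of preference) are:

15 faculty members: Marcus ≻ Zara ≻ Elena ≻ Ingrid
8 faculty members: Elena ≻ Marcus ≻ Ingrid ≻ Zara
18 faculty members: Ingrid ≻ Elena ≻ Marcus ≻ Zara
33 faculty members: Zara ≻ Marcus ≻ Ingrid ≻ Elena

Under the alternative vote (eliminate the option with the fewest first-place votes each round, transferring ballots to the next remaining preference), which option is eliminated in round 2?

Ingrid

Round 1: Marcus 15, Zara 33, Ingrid 18, Elena 8. Eliminate Elena.
Round 2: Marcus 23, Zara 33, Ingrid 18. Eliminate Ingrid.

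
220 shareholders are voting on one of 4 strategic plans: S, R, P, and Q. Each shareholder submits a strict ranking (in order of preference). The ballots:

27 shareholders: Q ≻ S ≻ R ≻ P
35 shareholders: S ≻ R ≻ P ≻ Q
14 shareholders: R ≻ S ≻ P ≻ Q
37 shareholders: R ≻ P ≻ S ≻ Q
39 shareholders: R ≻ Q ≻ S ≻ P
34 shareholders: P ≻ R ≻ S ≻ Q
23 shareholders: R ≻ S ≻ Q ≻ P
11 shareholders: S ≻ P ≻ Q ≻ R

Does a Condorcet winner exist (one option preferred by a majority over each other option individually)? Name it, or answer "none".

R

R vs S: 147–73 for R.
R vs P: 175–45 for R.
R vs Q: 182–38 for R.
R beats every other option head-to-head.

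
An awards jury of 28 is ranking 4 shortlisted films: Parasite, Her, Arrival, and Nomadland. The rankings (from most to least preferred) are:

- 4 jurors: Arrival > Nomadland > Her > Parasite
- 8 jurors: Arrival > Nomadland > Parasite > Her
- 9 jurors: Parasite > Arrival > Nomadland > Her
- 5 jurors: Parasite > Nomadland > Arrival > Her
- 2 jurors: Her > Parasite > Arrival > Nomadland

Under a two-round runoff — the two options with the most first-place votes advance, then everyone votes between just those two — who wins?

Round 1 first-place votes: Parasite 14, Her 2, Arrival 12, Nomadland 0.
Parasite and Arrival advance.
Runoff: Parasite is preferred to Arrival by 16 voters; Arrival by 12.
Parasite wins the runoff.

Parasite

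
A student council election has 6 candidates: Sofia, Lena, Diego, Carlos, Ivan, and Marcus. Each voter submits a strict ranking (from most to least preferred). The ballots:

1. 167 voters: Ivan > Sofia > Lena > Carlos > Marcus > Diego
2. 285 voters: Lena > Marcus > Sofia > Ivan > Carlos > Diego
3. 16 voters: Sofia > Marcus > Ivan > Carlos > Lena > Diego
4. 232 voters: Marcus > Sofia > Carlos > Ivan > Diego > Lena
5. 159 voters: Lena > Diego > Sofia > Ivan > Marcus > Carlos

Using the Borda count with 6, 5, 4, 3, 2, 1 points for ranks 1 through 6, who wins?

Sofia: 167·5 + 285·4 + 16·6 + 232·5 + 159·4 = 3867
Lena: 167·4 + 285·6 + 16·2 + 232·1 + 159·6 = 3596
Diego: 167·1 + 285·1 + 16·1 + 232·2 + 159·5 = 1727
Carlos: 167·3 + 285·2 + 16·3 + 232·4 + 159·1 = 2206
Ivan: 167·6 + 285·3 + 16·4 + 232·3 + 159·3 = 3094
Marcus: 167·2 + 285·5 + 16·5 + 232·6 + 159·2 = 3549
Sofia has the highest Borda score (3867).

Sofia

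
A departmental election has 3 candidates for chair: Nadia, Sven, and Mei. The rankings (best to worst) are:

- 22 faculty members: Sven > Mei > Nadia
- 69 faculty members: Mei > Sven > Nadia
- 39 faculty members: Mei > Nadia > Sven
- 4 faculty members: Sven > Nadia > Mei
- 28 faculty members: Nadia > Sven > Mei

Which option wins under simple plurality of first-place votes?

Mei

First-place votes: Nadia 28, Sven 26, Mei 108.
Mei has the most first-place votes.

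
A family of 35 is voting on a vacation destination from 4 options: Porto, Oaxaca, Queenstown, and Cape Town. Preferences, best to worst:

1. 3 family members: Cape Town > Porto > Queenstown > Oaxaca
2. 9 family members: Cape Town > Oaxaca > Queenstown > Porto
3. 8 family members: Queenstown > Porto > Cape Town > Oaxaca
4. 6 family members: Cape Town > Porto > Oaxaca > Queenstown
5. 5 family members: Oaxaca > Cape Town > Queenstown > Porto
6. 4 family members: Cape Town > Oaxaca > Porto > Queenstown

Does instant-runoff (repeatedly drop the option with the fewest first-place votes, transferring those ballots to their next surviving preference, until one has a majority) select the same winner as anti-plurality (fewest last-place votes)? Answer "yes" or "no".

Instant-runoff — R1 Porto 0, Oaxaca 5, Queenstown 8, Cape Town 22 (Cape Town winner). Winner: Cape Town.
Anti-plurality — last-place votes: Porto 14, Oaxaca 11, Queenstown 10, Cape Town 0. Winner: Cape Town.
The two methods agree.

yes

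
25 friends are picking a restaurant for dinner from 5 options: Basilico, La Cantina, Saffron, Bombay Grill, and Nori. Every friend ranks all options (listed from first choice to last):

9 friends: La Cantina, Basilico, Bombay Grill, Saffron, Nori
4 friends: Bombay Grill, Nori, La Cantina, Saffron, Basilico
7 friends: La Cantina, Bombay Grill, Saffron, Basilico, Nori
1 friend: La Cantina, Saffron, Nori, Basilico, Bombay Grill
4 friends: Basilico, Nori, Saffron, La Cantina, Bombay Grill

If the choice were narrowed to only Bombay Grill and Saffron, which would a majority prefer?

Voters preferring Bombay Grill to Saffron: 20; preferring Saffron to Bombay Grill: 5.
Bombay Grill wins the head-to-head.

Bombay Grill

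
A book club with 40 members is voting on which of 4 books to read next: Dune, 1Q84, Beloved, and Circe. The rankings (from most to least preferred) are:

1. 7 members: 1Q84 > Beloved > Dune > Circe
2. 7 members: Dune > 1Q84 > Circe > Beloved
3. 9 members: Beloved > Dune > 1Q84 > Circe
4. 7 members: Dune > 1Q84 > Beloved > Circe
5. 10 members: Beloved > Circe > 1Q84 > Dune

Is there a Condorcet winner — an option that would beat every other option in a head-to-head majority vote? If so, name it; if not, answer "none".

Checking pairwise contests:
Beloved beats Dune 26–14.
Dune beats 1Q84 23–17.
1Q84 beats Beloved 21–19.
Dune beats Circe 30–10.
Every option loses at least one head-to-head, so there is no Condorcet winner.

none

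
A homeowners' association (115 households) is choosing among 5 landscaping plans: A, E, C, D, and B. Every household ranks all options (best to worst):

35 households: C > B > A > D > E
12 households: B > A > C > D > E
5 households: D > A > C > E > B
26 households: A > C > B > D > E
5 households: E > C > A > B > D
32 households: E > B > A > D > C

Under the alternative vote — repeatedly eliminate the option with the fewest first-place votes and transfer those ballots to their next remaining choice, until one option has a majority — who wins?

Round 1: A 26, E 37, C 35, D 5, B 12. Eliminate D.
Round 2: A 31, E 37, C 35, B 12. Eliminate B.
Round 3: A 43, E 37, C 35. Eliminate C.
Round 4: A 78, E 37. A has a majority.

A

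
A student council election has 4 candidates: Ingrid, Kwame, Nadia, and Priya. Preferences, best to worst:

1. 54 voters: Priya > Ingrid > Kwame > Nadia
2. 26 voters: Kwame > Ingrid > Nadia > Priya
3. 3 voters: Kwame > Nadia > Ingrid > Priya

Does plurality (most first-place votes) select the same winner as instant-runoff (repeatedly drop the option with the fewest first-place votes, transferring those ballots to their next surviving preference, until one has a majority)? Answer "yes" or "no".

yes

Plurality — first-place votes: Ingrid 0, Kwame 29, Nadia 0, Priya 54. Winner: Priya.
Instant-runoff — R1 Ingrid 0, Kwame 29, Nadia 0, Priya 54 (Priya winner). Winner: Priya.
The two methods agree.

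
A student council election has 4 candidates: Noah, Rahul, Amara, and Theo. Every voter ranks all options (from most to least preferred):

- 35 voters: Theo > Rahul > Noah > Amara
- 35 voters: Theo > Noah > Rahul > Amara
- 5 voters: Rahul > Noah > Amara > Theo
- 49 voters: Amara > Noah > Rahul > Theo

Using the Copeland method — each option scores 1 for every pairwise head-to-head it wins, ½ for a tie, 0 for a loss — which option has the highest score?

Theo

Noah: beats Rahul and Amara; loses to Theo → score 2.
Rahul: beats Amara; loses to Noah and Theo → score 1.
Amara: loses to Noah, Rahul, and Theo → score 0.
Theo: beats Noah, Rahul, and Amara → score 3.
Theo has the best pairwise record.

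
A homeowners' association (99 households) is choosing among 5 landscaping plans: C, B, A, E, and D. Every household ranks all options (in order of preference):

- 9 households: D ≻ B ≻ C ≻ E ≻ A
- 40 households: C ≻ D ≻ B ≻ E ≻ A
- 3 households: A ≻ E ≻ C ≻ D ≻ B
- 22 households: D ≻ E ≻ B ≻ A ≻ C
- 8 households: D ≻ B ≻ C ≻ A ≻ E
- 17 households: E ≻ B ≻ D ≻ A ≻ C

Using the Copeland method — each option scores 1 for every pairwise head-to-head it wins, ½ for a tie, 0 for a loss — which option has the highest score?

D

C: beats A and E; loses to B and D → score 2.
B: beats C, A, and E; loses to D → score 3.
A: loses to C, B, E, and D → score 0.
E: beats A; loses to C, B, and D → score 1.
D: beats C, B, A, and E → score 4.
D has the best pairwise record.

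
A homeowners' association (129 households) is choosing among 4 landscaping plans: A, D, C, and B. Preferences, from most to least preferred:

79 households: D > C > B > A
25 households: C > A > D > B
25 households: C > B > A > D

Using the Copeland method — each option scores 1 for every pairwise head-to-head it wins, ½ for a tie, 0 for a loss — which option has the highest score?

A: loses to D, C, and B → score 0.
D: beats A, C, and B → score 3.
C: beats A and B; loses to D → score 2.
B: beats A; loses to D and C → score 1.
D has the best pairwise record.

D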